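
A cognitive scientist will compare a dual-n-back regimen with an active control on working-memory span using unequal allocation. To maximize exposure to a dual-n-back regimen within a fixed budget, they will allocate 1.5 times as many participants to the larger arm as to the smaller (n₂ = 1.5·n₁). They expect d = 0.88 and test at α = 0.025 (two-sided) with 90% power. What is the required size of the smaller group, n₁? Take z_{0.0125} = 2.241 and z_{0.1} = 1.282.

n₁ = 27

With allocation ratio k = n₂/n₁ = 1.5, Var(x̄₁−x̄₂) = σ²(1/n₁ + 1/(k·n₁)) = σ²·(k+1)/(k·n₁).
So n₁ = (1 + 1/k)·((z_{α/2} + z_β)/d)² = 1.667 × (3.523/0.88)².
n₁ = 1.667 × 16.03 = 26.7.
Round up: n₁ = 27, giving n₂ = ⌈1.5 × 27⌉ = ⌈40.5⌉ = 41.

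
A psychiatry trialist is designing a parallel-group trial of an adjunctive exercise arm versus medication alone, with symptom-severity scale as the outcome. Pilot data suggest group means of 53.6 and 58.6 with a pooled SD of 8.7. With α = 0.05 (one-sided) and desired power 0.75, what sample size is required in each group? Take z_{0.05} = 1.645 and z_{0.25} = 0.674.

Cohen's d = |M₁ − M₂| / SD_pooled = |53.6 − 58.6| / 8.7 = 5.0 / 8.7 = 0.575.
For two independent groups with equal n: n = 2·((z_{α} + z_β) / d)².
z_{α} + z_β = 1.645 + 0.674 = 2.319.
n = 2 × (2.319 / 0.575)² = 2 × 4.033² = 2 × 16.27 = 32.5.
Round up to the next whole participant.

n = 33 per group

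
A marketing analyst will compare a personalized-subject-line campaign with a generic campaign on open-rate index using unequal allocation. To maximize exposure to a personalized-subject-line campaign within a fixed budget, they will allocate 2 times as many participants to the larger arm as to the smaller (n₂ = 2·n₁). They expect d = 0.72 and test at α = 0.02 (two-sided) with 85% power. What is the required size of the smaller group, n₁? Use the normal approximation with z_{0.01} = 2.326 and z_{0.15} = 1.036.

With allocation ratio k = n₂/n₁ = 2, Var(x̄₁−x̄₂) = σ²(1/n₁ + 1/(k·n₁)) = σ²·(k+1)/(k·n₁).
So n₁ = (1 + 1/k)·((z_{α/2} + z_β)/d)² = 1.500 × (3.362/0.72)².
n₁ = 1.500 × 21.80 = 32.7.
Round up: n₁ = 33, giving n₂ = 2 × 33 = 66.

n₁ = 33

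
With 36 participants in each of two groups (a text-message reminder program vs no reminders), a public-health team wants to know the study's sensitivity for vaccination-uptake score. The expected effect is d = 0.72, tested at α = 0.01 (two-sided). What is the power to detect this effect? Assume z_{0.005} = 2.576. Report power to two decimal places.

For two equal groups, power = Φ(d·√(n/2) − z_{α/2}).
d·√(n/2) = 0.72 × √(36/2) = 0.72 × 4.243 = 3.055.
z_β = 3.055 − 2.576 = 0.479.
Power = Φ(0.479) = 0.684.

power ≈ 0.68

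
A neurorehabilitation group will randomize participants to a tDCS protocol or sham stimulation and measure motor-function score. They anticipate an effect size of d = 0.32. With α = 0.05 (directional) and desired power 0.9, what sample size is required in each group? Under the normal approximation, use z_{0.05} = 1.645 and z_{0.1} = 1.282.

For two independent groups with equal n: n = 2·((z_{α} + z_β) / d)².
z_{α} + z_β = 1.645 + 1.282 = 2.927.
n = 2 × (2.927 / 0.32)² = 2 × 9.147² = 2 × 83.67 = 167.3.
Round up to the next whole participant.

n = 168 per group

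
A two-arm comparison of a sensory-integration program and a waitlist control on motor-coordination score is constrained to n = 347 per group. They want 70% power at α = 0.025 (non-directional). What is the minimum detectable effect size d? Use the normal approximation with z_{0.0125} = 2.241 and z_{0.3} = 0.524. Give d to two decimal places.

For two independent groups of n = 347 each: d_min = (z_{α/2} + z_β)·√(2/n).
z-sum = 2.241 + 0.524 = 2.765.
d_min = 2.765 × √(2/347) = 2.765 × 0.0759 = 0.210.

d_min ≈ 0.21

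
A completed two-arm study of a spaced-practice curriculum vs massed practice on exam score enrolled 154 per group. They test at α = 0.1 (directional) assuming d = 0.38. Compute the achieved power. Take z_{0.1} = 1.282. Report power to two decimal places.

For two equal groups, power = Φ(d·√(n/2) − z_{α}).
d·√(n/2) = 0.38 × √(154/2) = 0.38 × 8.775 = 3.334.
z_β = 3.334 − 1.282 = 2.052.
Power = Φ(2.052) = 0.980.

power ≈ 0.98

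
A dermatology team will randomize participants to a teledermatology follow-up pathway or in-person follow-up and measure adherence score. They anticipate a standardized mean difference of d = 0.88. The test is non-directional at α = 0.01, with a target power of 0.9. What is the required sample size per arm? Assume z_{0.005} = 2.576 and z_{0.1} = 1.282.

For two independent groups with equal n: n = 2·((z_{α/2} + z_β) / d)².
z_{α/2} + z_β = 2.576 + 1.282 = 3.858.
n = 2 × (3.858 / 0.88)² = 2 × 4.384² = 2 × 19.22 = 38.4.
Round up to the next whole participant.

n = 39 per group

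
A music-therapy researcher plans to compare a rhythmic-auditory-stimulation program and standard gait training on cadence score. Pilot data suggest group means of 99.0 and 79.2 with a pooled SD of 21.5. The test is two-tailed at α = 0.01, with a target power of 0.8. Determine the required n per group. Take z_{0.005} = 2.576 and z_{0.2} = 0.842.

Cohen's d = |M₁ − M₂| / SD_pooled = |99.0 − 79.2| / 21.5 = 19.8 / 21.5 = 0.921.
For two independent groups with equal n: n = 2·((z_{α/2} + z_β) / d)².
z_{α/2} + z_β = 2.576 + 0.842 = 3.418.
n = 2 × (3.418 / 0.921)² = 2 × 3.711² = 2 × 13.77 = 27.5.
Round up to the next whole participant.

n = 28 per group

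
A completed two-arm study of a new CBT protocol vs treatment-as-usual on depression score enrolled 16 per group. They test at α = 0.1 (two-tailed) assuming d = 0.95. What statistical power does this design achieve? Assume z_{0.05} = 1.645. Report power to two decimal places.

For two equal groups, power = Φ(d·√(n/2) − z_{α/2}).
d·√(n/2) = 0.95 × √(16/2) = 0.95 × 2.828 = 2.687.
z_β = 2.687 − 1.645 = 1.042.
Power = Φ(1.042) = 0.851.

power ≈ 0.85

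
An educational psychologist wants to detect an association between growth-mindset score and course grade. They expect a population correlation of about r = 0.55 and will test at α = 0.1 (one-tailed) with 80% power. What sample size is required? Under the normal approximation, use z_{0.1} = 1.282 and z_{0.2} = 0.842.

Fisher's z: C = ½·ln((1+r)/(1−r)) = ½·ln(3.4444) = 0.6184.
n = ((z_{α} + z_β)/C)² + 3.
(1.282 + 0.842) / 0.6184 = 2.124 / 0.6184 = 3.435.
n = 3.435² + 3 = 11.80 + 3 = 14.8.
Round up.

n = 15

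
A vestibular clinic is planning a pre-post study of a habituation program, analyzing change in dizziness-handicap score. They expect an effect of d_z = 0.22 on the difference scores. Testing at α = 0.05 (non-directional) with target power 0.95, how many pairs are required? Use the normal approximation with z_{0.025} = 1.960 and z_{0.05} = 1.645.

For a paired (one-sample on differences) test: n = ((z_{α/2} + z_β) / d)².
z_{α/2} + z_β = 1.960 + 1.645 = 3.605.
n = (3.605 / 0.22)² = 16.386² = 268.51.
Round up.

n = 269 pairs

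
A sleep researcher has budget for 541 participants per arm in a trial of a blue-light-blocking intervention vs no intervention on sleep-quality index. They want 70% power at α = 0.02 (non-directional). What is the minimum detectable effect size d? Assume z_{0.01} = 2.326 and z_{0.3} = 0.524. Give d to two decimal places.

For two independent groups of n = 541 each: d_min = (z_{α/2} + z_β)·√(2/n).
z-sum = 2.326 + 0.524 = 2.850.
d_min = 2.850 × √(2/541) = 2.850 × 0.0608 = 0.173.

d_min ≈ 0.17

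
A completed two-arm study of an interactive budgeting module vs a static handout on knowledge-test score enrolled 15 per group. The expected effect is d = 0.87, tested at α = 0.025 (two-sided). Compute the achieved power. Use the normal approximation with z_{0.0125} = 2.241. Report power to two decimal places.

power ≈ 0.56

For two equal groups, power = Φ(d·√(n/2) − z_{α/2}).
d·√(n/2) = 0.87 × √(15/2) = 0.87 × 2.739 = 2.383.
z_β = 2.383 − 2.241 = 0.142.
Power = Φ(0.142) = 0.556.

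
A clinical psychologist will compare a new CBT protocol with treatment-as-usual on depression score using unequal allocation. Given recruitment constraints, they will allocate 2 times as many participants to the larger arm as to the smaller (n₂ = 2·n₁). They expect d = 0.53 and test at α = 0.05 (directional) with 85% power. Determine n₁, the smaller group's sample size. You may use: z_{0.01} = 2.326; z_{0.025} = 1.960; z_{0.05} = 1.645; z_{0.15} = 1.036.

n₁ = 39

With allocation ratio k = n₂/n₁ = 2, Var(x̄₁−x̄₂) = σ²(1/n₁ + 1/(k·n₁)) = σ²·(k+1)/(k·n₁).
So n₁ = (1 + 1/k)·((z_{α} + z_β)/d)² = 1.500 × (2.681/0.53)².
n₁ = 1.500 × 25.59 = 38.4.
Round up: n₁ = 39, giving n₂ = 2 × 39 = 78.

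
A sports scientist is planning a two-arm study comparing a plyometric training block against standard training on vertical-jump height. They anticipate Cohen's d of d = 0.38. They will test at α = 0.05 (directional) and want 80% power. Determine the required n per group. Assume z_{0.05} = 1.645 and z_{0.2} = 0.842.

For two independent groups with equal n: n = 2·((z_{α} + z_β) / d)².
z_{α} + z_β = 1.645 + 0.842 = 2.487.
n = 2 × (2.487 / 0.38)² = 2 × 6.545² = 2 × 42.83 = 85.7.
Round up to the next whole participant.

n = 86 per group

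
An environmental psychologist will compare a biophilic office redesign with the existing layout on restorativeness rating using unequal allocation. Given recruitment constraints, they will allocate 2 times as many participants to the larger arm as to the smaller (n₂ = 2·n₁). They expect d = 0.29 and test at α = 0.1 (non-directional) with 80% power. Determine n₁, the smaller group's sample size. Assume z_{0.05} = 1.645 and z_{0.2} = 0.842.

n₁ = 111

With allocation ratio k = n₂/n₁ = 2, Var(x̄₁−x̄₂) = σ²(1/n₁ + 1/(k·n₁)) = σ²·(k+1)/(k·n₁).
So n₁ = (1 + 1/k)·((z_{α/2} + z_β)/d)² = 1.500 × (2.487/0.29)².
n₁ = 1.500 × 73.55 = 110.3.
Round up: n₁ = 111, giving n₂ = 2 × 111 = 222.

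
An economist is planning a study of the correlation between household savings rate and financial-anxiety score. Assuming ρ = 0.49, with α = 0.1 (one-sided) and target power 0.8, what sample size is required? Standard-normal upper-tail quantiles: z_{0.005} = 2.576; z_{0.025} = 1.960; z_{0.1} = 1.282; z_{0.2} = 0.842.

Fisher's z: C = ½·ln((1+r)/(1−r)) = ½·ln(2.9216) = 0.5361.
n = ((z_{α} + z_β)/C)² + 3.
(1.282 + 0.842) / 0.5361 = 2.124 / 0.5361 = 3.962.
n = 3.962² + 3 = 15.70 + 3 = 18.7.
Round up.

n = 19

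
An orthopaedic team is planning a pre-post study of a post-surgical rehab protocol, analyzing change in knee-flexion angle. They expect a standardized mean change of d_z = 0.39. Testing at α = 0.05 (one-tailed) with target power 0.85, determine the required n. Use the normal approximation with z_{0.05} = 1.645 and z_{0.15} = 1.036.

For a paired (one-sample on differences) test: n = ((z_{α} + z_β) / d)².
z_{α} + z_β = 1.645 + 1.036 = 2.681.
n = (2.681 / 0.39)² = 6.874² = 47.26.
Round up.

n = 48 pairs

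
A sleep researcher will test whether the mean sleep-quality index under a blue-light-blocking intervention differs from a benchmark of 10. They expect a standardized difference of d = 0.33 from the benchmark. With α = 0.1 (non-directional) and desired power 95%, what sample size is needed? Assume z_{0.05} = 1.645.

For a one-sample test: n = ((z_{α/2} + z_β) / d)².
z_{α/2} + z_β = 1.645 + 1.645 = 3.290.
n = (3.290 / 0.33)² = 9.970² = 99.39.
Round up.

n = 100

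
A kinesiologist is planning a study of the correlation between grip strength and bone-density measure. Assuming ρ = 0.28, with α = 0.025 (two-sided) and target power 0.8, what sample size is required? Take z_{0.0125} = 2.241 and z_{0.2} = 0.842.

n = 118

Fisher's z: C = ½·ln((1+r)/(1−r)) = ½·ln(1.7778) = 0.2877.
n = ((z_{α/2} + z_β)/C)² + 3.
(2.241 + 0.842) / 0.2877 = 3.083 / 0.2877 = 10.716.
n = 10.716² + 3 = 114.83 + 3 = 117.8.
Round up.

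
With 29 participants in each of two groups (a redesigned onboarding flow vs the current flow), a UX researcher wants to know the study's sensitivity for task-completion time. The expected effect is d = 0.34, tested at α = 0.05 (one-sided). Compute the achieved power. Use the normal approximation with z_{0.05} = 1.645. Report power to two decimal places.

For two equal groups, power = Φ(d·√(n/2) − z_{α}).
d·√(n/2) = 0.34 × √(29/2) = 0.34 × 3.808 = 1.295.
z_β = 1.295 − 1.645 = -0.350.
Power = Φ(-0.350) = 0.363.

power ≈ 0.36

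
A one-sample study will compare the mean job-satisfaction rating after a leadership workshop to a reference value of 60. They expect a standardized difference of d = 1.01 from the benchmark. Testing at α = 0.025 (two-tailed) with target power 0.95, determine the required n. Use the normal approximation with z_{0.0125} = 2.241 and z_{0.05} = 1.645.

n = 15

For a one-sample test: n = ((z_{α/2} + z_β) / d)².
z_{α/2} + z_β = 2.241 + 1.645 = 3.886.
n = (3.886 / 1.01)² = 3.848² = 14.80.
Round up.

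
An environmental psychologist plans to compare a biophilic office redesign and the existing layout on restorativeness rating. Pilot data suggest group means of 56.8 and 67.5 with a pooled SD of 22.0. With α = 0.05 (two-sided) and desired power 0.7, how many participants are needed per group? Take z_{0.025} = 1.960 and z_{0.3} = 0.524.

n = 53 per group

Cohen's d = |M₁ − M₂| / SD_pooled = |56.8 − 67.5| / 22.0 = 10.7 / 22.0 = 0.486.
For two independent groups with equal n: n = 2·((z_{α/2} + z_β) / d)².
z_{α/2} + z_β = 1.960 + 0.524 = 2.484.
n = 2 × (2.484 / 0.486)² = 2 × 5.111² = 2 × 26.12 = 52.2.
Round up to the next whole participant.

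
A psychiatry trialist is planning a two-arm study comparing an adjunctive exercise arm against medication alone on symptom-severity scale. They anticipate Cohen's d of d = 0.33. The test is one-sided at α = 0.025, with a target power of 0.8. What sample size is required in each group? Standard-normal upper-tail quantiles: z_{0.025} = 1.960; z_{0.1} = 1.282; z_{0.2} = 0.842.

For two independent groups with equal n: n = 2·((z_{α} + z_β) / d)².
z_{α} + z_β = 1.960 + 0.842 = 2.802.
n = 2 × (2.802 / 0.33)² = 2 × 8.491² = 2 × 72.10 = 144.2.
Round up to the next whole participant.

n = 145 per group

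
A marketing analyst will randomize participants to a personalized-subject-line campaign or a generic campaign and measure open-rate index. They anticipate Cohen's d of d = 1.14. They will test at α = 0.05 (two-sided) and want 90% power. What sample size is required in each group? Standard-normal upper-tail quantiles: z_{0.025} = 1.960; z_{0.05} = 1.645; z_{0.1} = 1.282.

n = 17 per group

For two independent groups with equal n: n = 2·((z_{α/2} + z_β) / d)².
z_{α/2} + z_β = 1.960 + 1.282 = 3.242.
n = 2 × (3.242 / 1.14)² = 2 × 2.844² = 2 × 8.09 = 16.2.
Round up to the next whole participant.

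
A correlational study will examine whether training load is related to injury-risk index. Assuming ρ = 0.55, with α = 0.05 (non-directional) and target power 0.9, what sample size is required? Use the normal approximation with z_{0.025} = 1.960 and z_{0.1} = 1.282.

n = 31

Fisher's z: C = ½·ln((1+r)/(1−r)) = ½·ln(3.4444) = 0.6184.
n = ((z_{α/2} + z_β)/C)² + 3.
(1.960 + 1.282) / 0.6184 = 3.242 / 0.6184 = 5.243.
n = 5.243² + 3 = 27.48 + 3 = 30.5.
Round up.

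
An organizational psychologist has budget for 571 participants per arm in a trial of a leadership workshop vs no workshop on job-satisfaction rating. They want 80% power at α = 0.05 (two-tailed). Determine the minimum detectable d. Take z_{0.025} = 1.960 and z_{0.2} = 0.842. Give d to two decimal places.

d_min ≈ 0.17

For two independent groups of n = 571 each: d_min = (z_{α/2} + z_β)·√(2/n).
z-sum = 1.960 + 0.842 = 2.802.
d_min = 2.802 × √(2/571) = 2.802 × 0.0592 = 0.166.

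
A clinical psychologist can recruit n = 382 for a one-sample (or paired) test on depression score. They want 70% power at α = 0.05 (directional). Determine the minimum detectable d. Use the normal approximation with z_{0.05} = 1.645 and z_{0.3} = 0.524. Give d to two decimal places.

For a single sample (or paired design) of n = 382: d_min = (z_{α} + z_β)/√n.
z-sum = 1.645 + 0.524 = 2.169.
d_min = 2.169 / √382 = 2.169 / 19.545 = 0.111.

d_min ≈ 0.11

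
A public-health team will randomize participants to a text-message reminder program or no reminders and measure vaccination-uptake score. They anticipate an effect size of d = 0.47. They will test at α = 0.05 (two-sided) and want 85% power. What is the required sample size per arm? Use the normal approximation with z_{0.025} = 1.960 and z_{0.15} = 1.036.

For two independent groups with equal n: n = 2·((z_{α/2} + z_β) / d)².
z_{α/2} + z_β = 1.960 + 1.036 = 2.996.
n = 2 × (2.996 / 0.47)² = 2 × 6.374² = 2 × 40.63 = 81.3.
Round up to the next whole participant.

n = 82 per group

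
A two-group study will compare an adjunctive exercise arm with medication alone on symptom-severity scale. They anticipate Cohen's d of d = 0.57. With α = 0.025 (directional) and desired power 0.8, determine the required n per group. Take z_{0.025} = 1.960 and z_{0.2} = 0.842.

For two independent groups with equal n: n = 2·((z_{α} + z_β) / d)².
z_{α} + z_β = 1.960 + 0.842 = 2.802.
n = 2 × (2.802 / 0.57)² = 2 × 4.916² = 2 × 24.16 = 48.3.
Round up to the next whole participant.

n = 49 per group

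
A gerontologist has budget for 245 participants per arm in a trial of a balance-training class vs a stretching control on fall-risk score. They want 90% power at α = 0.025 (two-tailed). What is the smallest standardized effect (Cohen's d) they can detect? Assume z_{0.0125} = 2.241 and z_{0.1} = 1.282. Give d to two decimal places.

d_min ≈ 0.32

For two independent groups of n = 245 each: d_min = (z_{α/2} + z_β)·√(2/n).
z-sum = 2.241 + 1.282 = 3.523.
d_min = 3.523 × √(2/245) = 3.523 × 0.0904 = 0.318.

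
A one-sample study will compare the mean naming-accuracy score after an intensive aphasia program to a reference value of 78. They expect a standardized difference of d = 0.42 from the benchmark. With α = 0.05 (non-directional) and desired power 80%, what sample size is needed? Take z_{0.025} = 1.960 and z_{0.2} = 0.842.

For a one-sample test: n = ((z_{α/2} + z_β) / d)².
z_{α/2} + z_β = 1.960 + 0.842 = 2.802.
n = (2.802 / 0.42)² = 6.671² = 44.51.
Round up.

n = 45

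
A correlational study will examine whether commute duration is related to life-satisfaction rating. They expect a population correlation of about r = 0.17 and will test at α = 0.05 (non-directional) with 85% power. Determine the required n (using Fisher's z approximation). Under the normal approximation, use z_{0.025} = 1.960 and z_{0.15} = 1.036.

n = 308

Fisher's z: C = ½·ln((1+r)/(1−r)) = ½·ln(1.4096) = 0.1717.
n = ((z_{α/2} + z_β)/C)² + 3.
(1.960 + 1.036) / 0.1717 = 2.996 / 0.1717 = 17.449.
n = 17.449² + 3 = 304.47 + 3 = 307.5.
Round up.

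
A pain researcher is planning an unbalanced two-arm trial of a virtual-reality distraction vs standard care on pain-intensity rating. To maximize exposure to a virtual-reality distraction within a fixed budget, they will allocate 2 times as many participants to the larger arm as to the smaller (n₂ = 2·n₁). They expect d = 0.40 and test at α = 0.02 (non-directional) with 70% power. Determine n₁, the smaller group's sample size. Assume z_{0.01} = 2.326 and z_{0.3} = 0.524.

With allocation ratio k = n₂/n₁ = 2, Var(x̄₁−x̄₂) = σ²(1/n₁ + 1/(k·n₁)) = σ²·(k+1)/(k·n₁).
So n₁ = (1 + 1/k)·((z_{α/2} + z_β)/d)² = 1.500 × (2.850/0.40)².
n₁ = 1.500 × 50.77 = 76.1.
Round up: n₁ = 77, giving n₂ = 2 × 77 = 154.

n₁ = 77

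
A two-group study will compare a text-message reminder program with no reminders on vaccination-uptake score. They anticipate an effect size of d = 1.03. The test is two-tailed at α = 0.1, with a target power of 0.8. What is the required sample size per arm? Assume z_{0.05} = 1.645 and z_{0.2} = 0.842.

n = 12 per group

For two independent groups with equal n: n = 2·((z_{α/2} + z_β) / d)².
z_{α/2} + z_β = 1.645 + 0.842 = 2.487.
n = 2 × (2.487 / 1.03)² = 2 × 2.415² = 2 × 5.83 = 11.7.
Round up to the next whole participant.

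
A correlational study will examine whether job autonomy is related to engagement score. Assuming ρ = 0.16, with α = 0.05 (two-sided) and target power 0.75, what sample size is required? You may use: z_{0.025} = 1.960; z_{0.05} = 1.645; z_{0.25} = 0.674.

n = 270

Fisher's z: C = ½·ln((1+r)/(1−r)) = ½·ln(1.3810) = 0.1614.
n = ((z_{α/2} + z_β)/C)² + 3.
(1.960 + 0.674) / 0.1614 = 2.634 / 0.1614 = 16.320.
n = 16.320² + 3 = 266.33 + 3 = 269.3.
Round up.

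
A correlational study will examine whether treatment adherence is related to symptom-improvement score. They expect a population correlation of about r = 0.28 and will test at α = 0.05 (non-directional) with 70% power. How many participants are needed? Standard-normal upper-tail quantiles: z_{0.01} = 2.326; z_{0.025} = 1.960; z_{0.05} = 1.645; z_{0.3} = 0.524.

Fisher's z: C = ½·ln((1+r)/(1−r)) = ½·ln(1.7778) = 0.2877.
n = ((z_{α/2} + z_β)/C)² + 3.
(1.960 + 0.524) / 0.2877 = 2.484 / 0.2877 = 8.634.
n = 8.634² + 3 = 74.55 + 3 = 77.5.
Round up.

n = 78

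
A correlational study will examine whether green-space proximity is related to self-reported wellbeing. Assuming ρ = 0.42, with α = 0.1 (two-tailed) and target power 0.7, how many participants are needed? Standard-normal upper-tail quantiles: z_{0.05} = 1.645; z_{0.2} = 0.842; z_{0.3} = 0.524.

n = 27

Fisher's z: C = ½·ln((1+r)/(1−r)) = ½·ln(2.4483) = 0.4477.
n = ((z_{α/2} + z_β)/C)² + 3.
(1.645 + 0.524) / 0.4477 = 2.169 / 0.4477 = 4.845.
n = 4.845² + 3 = 23.47 + 3 = 26.5.
Round up.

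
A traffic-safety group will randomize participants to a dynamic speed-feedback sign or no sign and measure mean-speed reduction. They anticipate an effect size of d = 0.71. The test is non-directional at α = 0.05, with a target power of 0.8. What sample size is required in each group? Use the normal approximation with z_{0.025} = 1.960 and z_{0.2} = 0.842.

n = 32 per group

For two independent groups with equal n: n = 2·((z_{α/2} + z_β) / d)².
z_{α/2} + z_β = 1.960 + 0.842 = 2.802.
n = 2 × (2.802 / 0.71)² = 2 × 3.946² = 2 × 15.57 = 31.1.
Round up to the next whole participant.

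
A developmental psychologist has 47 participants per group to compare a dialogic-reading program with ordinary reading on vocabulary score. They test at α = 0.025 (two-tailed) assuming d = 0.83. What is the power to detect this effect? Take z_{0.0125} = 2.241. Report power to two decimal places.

For two equal groups, power = Φ(d·√(n/2) − z_{α/2}).
d·√(n/2) = 0.83 × √(47/2) = 0.83 × 4.848 = 4.024.
z_β = 4.024 − 2.241 = 1.783.
Power = Φ(1.783) = 0.963.

power ≈ 0.96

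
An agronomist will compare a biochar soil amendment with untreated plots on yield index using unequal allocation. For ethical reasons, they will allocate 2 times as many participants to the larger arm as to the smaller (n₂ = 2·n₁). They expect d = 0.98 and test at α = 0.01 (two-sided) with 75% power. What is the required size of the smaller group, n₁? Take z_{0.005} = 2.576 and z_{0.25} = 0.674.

With allocation ratio k = n₂/n₁ = 2, Var(x̄₁−x̄₂) = σ²(1/n₁ + 1/(k·n₁)) = σ²·(k+1)/(k·n₁).
So n₁ = (1 + 1/k)·((z_{α/2} + z_β)/d)² = 1.500 × (3.250/0.98)².
n₁ = 1.500 × 11.00 = 16.5.
Round up: n₁ = 17, giving n₂ = 2 × 17 = 34.

n₁ = 17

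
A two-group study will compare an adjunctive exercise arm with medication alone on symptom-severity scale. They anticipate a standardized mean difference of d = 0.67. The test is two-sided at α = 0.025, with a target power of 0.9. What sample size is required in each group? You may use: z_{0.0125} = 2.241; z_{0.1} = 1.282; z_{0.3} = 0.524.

n = 56 per group

For two independent groups with equal n: n = 2·((z_{α/2} + z_β) / d)².
z_{α/2} + z_β = 2.241 + 1.282 = 3.523.
n = 2 × (3.523 / 0.67)² = 2 × 5.258² = 2 × 27.65 = 55.3.
Round up to the next whole participant.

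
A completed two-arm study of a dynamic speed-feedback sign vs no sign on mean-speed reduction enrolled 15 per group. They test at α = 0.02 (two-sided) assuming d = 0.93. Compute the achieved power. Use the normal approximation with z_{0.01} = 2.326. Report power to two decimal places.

power ≈ 0.59

For two equal groups, power = Φ(d·√(n/2) − z_{α/2}).
d·√(n/2) = 0.93 × √(15/2) = 0.93 × 2.739 = 2.547.
z_β = 2.547 − 2.326 = 0.221.
Power = Φ(0.221) = 0.587.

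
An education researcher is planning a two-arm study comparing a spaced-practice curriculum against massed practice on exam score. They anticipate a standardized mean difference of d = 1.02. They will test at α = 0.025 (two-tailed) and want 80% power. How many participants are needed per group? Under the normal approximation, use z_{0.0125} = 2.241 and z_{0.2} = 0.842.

For two independent groups with equal n: n = 2·((z_{α/2} + z_β) / d)².
z_{α/2} + z_β = 2.241 + 0.842 = 3.083.
n = 2 × (3.083 / 1.02)² = 2 × 3.023² = 2 × 9.14 = 18.3.
Round up to the next whole participant.

n = 19 per group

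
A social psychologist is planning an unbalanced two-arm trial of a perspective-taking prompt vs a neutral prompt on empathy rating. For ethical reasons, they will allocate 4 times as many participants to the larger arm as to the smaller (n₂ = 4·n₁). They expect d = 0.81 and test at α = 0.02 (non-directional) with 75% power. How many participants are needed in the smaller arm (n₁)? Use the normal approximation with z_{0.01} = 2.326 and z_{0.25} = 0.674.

n₁ = 18

With allocation ratio k = n₂/n₁ = 4, Var(x̄₁−x̄₂) = σ²(1/n₁ + 1/(k·n₁)) = σ²·(k+1)/(k·n₁).
So n₁ = (1 + 1/k)·((z_{α/2} + z_β)/d)² = 1.250 × (3.000/0.81)².
n₁ = 1.250 × 13.72 = 17.1.
Round up: n₁ = 18, giving n₂ = 4 × 18 = 72.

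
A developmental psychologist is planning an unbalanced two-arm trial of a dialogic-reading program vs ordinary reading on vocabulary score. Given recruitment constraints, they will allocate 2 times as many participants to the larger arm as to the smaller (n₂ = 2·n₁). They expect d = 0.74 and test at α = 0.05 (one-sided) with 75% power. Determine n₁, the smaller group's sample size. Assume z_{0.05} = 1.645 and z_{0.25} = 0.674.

n₁ = 15

With allocation ratio k = n₂/n₁ = 2, Var(x̄₁−x̄₂) = σ²(1/n₁ + 1/(k·n₁)) = σ²·(k+1)/(k·n₁).
So n₁ = (1 + 1/k)·((z_{α} + z_β)/d)² = 1.500 × (2.319/0.74)².
n₁ = 1.500 × 9.82 = 14.7.
Round up: n₁ = 15, giving n₂ = 2 × 15 = 30.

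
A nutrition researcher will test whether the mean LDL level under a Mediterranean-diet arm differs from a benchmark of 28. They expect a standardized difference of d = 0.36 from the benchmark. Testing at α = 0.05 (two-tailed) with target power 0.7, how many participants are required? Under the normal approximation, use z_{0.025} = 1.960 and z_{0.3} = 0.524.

n = 48

For a one-sample test: n = ((z_{α/2} + z_β) / d)².
z_{α/2} + z_β = 1.960 + 0.524 = 2.484.
n = (2.484 / 0.36)² = 6.900² = 47.61.
Round up.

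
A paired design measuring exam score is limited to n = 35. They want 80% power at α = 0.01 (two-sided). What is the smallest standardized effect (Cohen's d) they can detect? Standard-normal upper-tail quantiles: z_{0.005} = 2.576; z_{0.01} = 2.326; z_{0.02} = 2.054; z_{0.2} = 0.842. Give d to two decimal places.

d_min ≈ 0.58

For a single sample (or paired design) of n = 35: d_min = (z_{α/2} + z_β)/√n.
z-sum = 2.576 + 0.842 = 3.418.
d_min = 3.418 / √35 = 3.418 / 5.916 = 0.578.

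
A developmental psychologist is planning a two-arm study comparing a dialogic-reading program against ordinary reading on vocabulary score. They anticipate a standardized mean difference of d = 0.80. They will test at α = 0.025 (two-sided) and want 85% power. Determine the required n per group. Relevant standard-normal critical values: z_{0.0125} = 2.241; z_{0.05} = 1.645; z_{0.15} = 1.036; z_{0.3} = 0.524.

For two independent groups with equal n: n = 2·((z_{α/2} + z_β) / d)².
z_{α/2} + z_β = 2.241 + 1.036 = 3.277.
n = 2 × (3.277 / 0.80)² = 2 × 4.096² = 2 × 16.78 = 33.6.
Round up to the next whole participant.

n = 34 per group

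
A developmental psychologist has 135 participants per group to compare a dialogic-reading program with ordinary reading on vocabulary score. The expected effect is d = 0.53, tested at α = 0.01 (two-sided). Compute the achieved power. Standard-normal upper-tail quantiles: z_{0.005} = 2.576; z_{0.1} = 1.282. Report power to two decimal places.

For two equal groups, power = Φ(d·√(n/2) − z_{α/2}).
d·√(n/2) = 0.53 × √(135/2) = 0.53 × 8.216 = 4.354.
z_β = 4.354 − 2.576 = 1.778.
Power = Φ(1.778) = 0.962.

power ≈ 0.96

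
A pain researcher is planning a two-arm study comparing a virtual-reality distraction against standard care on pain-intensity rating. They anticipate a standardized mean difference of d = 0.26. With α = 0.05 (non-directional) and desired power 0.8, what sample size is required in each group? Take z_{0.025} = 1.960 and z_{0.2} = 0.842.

n = 233 per group

For two independent groups with equal n: n = 2·((z_{α/2} + z_β) / d)².
z_{α/2} + z_β = 1.960 + 0.842 = 2.802.
n = 2 × (2.802 / 0.26)² = 2 × 10.777² = 2 × 116.14 = 232.3.
Round up to the next whole participant.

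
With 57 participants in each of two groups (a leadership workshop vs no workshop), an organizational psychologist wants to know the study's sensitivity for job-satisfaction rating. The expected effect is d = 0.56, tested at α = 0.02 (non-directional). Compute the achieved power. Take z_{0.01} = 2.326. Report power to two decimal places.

For two equal groups, power = Φ(d·√(n/2) − z_{α/2}).
d·√(n/2) = 0.56 × √(57/2) = 0.56 × 5.339 = 2.990.
z_β = 2.990 − 2.326 = 0.664.
Power = Φ(0.664) = 0.747.

power ≈ 0.75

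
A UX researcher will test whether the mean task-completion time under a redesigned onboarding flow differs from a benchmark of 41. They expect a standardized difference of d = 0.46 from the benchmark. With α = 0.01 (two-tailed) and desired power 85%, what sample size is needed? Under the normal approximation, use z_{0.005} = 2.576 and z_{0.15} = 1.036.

n = 62

For a one-sample test: n = ((z_{α/2} + z_β) / d)².
z_{α/2} + z_β = 2.576 + 1.036 = 3.612.
n = (3.612 / 0.46)² = 7.852² = 61.66.
Round up.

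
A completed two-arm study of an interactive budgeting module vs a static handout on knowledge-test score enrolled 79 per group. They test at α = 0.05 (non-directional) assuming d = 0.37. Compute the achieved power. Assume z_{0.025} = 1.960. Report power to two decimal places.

For two equal groups, power = Φ(d·√(n/2) − z_{α/2}).
d·√(n/2) = 0.37 × √(79/2) = 0.37 × 6.285 = 2.325.
z_β = 2.325 − 1.960 = 0.365.
Power = Φ(0.365) = 0.643.

power ≈ 0.64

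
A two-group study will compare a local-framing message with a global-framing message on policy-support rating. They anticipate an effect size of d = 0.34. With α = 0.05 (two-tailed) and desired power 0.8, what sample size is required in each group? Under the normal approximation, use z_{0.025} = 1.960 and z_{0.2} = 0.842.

n = 136 per group

For two independent groups with equal n: n = 2·((z_{α/2} + z_β) / d)².
z_{α/2} + z_β = 1.960 + 0.842 = 2.802.
n = 2 × (2.802 / 0.34)² = 2 × 8.241² = 2 × 67.92 = 135.8.
Round up to the next whole participant.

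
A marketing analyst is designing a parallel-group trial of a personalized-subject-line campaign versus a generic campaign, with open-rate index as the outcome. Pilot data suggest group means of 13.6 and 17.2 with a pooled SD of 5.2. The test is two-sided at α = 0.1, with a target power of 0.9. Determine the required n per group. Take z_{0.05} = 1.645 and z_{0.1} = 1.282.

n = 36 per group

Cohen's d = |M₁ − M₂| / SD_pooled = |13.6 − 17.2| / 5.2 = 3.6 / 5.2 = 0.692.
For two independent groups with equal n: n = 2·((z_{α/2} + z_β) / d)².
z_{α/2} + z_β = 1.645 + 1.282 = 2.927.
n = 2 × (2.927 / 0.692)² = 2 × 4.230² = 2 × 17.89 = 35.8.
Round up to the next whole participant.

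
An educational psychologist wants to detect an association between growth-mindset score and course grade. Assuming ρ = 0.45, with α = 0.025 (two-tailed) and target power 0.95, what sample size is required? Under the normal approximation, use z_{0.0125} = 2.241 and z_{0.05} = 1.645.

n = 68

Fisher's z: C = ½·ln((1+r)/(1−r)) = ½·ln(2.6364) = 0.4847.
n = ((z_{α/2} + z_β)/C)² + 3.
(2.241 + 1.645) / 0.4847 = 3.886 / 0.4847 = 8.017.
n = 8.017² + 3 = 64.28 + 3 = 67.3.
Round up.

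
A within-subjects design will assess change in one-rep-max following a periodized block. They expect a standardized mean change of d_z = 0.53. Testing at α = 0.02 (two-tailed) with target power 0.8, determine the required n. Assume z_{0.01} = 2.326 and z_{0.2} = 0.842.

n = 36 pairs

For a paired (one-sample on differences) test: n = ((z_{α/2} + z_β) / d)².
z_{α/2} + z_β = 2.326 + 0.842 = 3.168.
n = (3.168 / 0.53)² = 5.977² = 35.73.
Round up.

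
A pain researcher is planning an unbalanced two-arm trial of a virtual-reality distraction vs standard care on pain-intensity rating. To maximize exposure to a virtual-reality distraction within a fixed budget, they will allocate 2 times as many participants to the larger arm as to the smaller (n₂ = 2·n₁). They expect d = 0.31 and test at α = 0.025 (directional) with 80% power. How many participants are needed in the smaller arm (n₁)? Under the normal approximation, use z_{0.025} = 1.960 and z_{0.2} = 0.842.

n₁ = 123

With allocation ratio k = n₂/n₁ = 2, Var(x̄₁−x̄₂) = σ²(1/n₁ + 1/(k·n₁)) = σ²·(k+1)/(k·n₁).
So n₁ = (1 + 1/k)·((z_{α} + z_β)/d)² = 1.500 × (2.802/0.31)².
n₁ = 1.500 × 81.70 = 122.5.
Round up: n₁ = 123, giving n₂ = 2 × 123 = 246.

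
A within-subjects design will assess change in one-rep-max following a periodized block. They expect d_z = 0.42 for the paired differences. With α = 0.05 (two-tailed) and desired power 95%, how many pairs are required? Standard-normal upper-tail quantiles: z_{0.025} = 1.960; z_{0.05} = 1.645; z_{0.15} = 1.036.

For a paired (one-sample on differences) test: n = ((z_{α/2} + z_β) / d)².
z_{α/2} + z_β = 1.960 + 1.645 = 3.605.
n = (3.605 / 0.42)² = 8.583² = 73.67.
Round up.

n = 74 pairs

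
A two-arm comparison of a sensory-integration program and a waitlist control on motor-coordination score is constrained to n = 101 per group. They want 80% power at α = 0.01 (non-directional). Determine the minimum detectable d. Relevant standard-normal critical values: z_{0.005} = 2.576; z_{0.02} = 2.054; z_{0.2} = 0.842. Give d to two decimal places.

For two independent groups of n = 101 each: d_min = (z_{α/2} + z_β)·√(2/n).
z-sum = 2.576 + 0.842 = 3.418.
d_min = 3.418 × √(2/101) = 3.418 × 0.1407 = 0.481.

d_min ≈ 0.48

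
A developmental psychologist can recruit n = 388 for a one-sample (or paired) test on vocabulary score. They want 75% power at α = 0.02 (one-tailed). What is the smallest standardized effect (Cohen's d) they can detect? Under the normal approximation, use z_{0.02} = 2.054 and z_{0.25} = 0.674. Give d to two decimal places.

For a single sample (or paired design) of n = 388: d_min = (z_{α} + z_β)/√n.
z-sum = 2.054 + 0.674 = 2.728.
d_min = 2.728 / √388 = 2.728 / 19.698 = 0.138.

d_min ≈ 0.14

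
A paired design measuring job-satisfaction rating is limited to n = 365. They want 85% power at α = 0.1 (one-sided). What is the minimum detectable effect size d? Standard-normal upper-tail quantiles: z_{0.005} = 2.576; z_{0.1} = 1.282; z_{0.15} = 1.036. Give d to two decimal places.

d_min ≈ 0.12

For a single sample (or paired design) of n = 365: d_min = (z_{α} + z_β)/√n.
z-sum = 1.282 + 1.036 = 2.318.
d_min = 2.318 / √365 = 2.318 / 19.105 = 0.121.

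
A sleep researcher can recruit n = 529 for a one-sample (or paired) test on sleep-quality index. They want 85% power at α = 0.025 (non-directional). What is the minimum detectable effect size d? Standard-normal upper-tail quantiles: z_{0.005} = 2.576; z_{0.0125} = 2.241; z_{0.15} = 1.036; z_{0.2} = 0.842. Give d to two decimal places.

For a single sample (or paired design) of n = 529: d_min = (z_{α/2} + z_β)/√n.
z-sum = 2.241 + 1.036 = 3.277.
d_min = 3.277 / √529 = 3.277 / 23.000 = 0.142.

d_min ≈ 0.14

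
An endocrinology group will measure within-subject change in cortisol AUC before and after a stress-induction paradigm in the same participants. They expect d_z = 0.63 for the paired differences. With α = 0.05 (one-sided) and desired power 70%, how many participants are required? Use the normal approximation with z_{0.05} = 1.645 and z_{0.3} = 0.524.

n = 12 pairs

For a paired (one-sample on differences) test: n = ((z_{α} + z_β) / d)².
z_{α} + z_β = 1.645 + 0.524 = 2.169.
n = (2.169 / 0.63)² = 3.443² = 11.85.
Round up.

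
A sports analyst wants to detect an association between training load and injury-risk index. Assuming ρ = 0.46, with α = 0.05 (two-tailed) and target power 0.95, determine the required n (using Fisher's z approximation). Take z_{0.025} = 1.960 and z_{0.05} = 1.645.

n = 56

Fisher's z: C = ½·ln((1+r)/(1−r)) = ½·ln(2.7037) = 0.4973.
n = ((z_{α/2} + z_β)/C)² + 3.
(1.960 + 1.645) / 0.4973 = 3.605 / 0.4973 = 7.249.
n = 7.249² + 3 = 52.55 + 3 = 55.6.
Round up.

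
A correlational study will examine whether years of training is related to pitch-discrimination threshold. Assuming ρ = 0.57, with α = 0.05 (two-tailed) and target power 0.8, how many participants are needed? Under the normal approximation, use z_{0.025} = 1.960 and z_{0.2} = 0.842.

n = 22

Fisher's z: C = ½·ln((1+r)/(1−r)) = ½·ln(3.6512) = 0.6475.
n = ((z_{α/2} + z_β)/C)² + 3.
(1.960 + 0.842) / 0.6475 = 2.802 / 0.6475 = 4.327.
n = 4.327² + 3 = 18.73 + 3 = 21.7.
Round up.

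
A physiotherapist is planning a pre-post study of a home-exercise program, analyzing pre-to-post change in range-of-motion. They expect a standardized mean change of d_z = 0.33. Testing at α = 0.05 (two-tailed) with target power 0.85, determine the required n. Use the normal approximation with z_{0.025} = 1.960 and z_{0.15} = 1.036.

For a paired (one-sample on differences) test: n = ((z_{α/2} + z_β) / d)².
z_{α/2} + z_β = 1.960 + 1.036 = 2.996.
n = (2.996 / 0.33)² = 9.079² = 82.42.
Round up.

n = 83 pairs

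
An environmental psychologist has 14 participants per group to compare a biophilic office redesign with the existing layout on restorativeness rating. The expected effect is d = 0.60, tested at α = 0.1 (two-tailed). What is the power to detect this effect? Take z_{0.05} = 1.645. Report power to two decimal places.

For two equal groups, power = Φ(d·√(n/2) − z_{α/2}).
d·√(n/2) = 0.60 × √(14/2) = 0.60 × 2.646 = 1.587.
z_β = 1.587 − 1.645 = -0.058.
Power = Φ(-0.058) = 0.477.

power ≈ 0.48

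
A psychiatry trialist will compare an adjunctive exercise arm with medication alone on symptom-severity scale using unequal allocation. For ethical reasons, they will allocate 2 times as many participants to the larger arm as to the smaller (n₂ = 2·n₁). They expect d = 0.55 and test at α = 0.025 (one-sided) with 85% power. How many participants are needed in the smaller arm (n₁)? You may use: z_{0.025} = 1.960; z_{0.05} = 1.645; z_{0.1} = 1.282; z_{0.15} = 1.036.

With allocation ratio k = n₂/n₁ = 2, Var(x̄₁−x̄₂) = σ²(1/n₁ + 1/(k·n₁)) = σ²·(k+1)/(k·n₁).
So n₁ = (1 + 1/k)·((z_{α} + z_β)/d)² = 1.500 × (2.996/0.55)².
n₁ = 1.500 × 29.67 = 44.5.
Round up: n₁ = 45, giving n₂ = 2 × 45 = 90.

n₁ = 45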